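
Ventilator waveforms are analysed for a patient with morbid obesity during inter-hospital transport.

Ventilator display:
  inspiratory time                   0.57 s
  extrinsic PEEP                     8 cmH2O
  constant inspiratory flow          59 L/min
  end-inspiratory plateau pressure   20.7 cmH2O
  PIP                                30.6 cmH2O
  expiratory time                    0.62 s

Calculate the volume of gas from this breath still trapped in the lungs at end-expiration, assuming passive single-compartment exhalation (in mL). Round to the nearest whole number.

139

Flow: 59 L/min ÷ 60 = 0.9833 L/s.
Vt = flow × Ti = 0.9833 L/s × 0.57 s × 1000 mL/L = 560.48 mL.
R = (PIP − Pplat)/V̇ = (30.6 − 20.7) / 0.9833 = 9.9/0.9833 = 10.068 cmH2O·s/L.
C = Vt/(Pplat − PEEP) = 560.48 / (20.7 − 8) = 560.48/12.7 = 44.132 mL/cmH2O.
τ = R × C = 10.068 × 0.04413 L/cmH2O = 0.4443 s.
Fraction remaining = e^(−Te/τ) = e^(−0.62/0.4443) = 0.2477.
Trapped volume = 560.48 × 0.2477 = 138.83 mL.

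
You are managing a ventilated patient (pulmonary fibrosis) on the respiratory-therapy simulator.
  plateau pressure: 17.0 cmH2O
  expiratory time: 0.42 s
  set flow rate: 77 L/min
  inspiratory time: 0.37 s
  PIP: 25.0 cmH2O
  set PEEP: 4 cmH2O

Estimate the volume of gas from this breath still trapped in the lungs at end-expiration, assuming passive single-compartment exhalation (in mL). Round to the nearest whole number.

Flow: 77 L/min ÷ 60 = 1.2833 L/s.
Vt = flow × Ti = 1.2833 L/s × 0.37 s × 1000 mL/L = 474.82 mL.
R = (PIP − Pplat)/V̇ = (25.0 − 17.0) / 1.2833 = 8.0/1.2833 = 6.234 cmH2O·s/L.
C = Vt/(Pplat − PEEP) = 474.82 / (17.0 − 4) = 474.82/13.0 = 36.525 mL/cmH2O.
τ = R × C = 6.234 × 0.03653 L/cmH2O = 0.2277 s.
Fraction remaining = e^(−Te/τ) = e^(−0.42/0.2277) = 0.1581.
Trapped volume = 474.82 × 0.1581 = 75.069 mL.

75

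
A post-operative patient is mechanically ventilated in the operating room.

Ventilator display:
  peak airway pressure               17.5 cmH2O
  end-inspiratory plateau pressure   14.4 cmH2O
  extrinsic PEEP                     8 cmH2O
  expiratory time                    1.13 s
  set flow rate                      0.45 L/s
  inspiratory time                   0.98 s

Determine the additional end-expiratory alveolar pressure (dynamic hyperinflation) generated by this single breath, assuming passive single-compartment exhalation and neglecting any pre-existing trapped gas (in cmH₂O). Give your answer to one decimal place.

Vt = flow × Ti = 0.45 L/s × 0.98 s × 1000 mL/L = 441.0 mL.
R = (PIP − Pplat)/V̇ = (17.5 − 14.4) / 0.45 = 3.1/0.45 = 6.889 cmH2O·s/L.
C = Vt/(Pplat − PEEP) = 441.0 / (14.4 − 8) = 441.0/6.4 = 68.906 mL/cmH2O.
τ = R × C = 6.889 × 0.06891 L/cmH2O = 0.4747 s.
Fraction remaining = e^(−Te/τ) = e^(−1.13/0.4747) = 0.09251; trapped volume = 441.0 × 0.09251 = 40.797 mL.
Additional alveolar pressure from trapping ≈ V_trapped / C = 40.797 / 68.906 = 0.5921 cmH2O.

0.6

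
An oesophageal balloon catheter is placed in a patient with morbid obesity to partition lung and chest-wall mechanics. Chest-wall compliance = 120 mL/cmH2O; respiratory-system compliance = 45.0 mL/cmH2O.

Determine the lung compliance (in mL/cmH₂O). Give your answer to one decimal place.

72.0

1/CL = 1/Crs − 1/Ccw.
1/CL = 1/45.0 − 1/120 = 0.01389.
CL = 71.994 mL/cmH2O.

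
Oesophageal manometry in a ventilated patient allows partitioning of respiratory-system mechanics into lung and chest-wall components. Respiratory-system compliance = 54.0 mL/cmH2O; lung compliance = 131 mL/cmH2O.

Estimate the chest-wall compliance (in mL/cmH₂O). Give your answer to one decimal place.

91.9

1/Ccw = 1/Crs − 1/CL.
1/Ccw = 1/54.0 − 1/131 = 0.01088.
Ccw = 91.912 mL/cmH2O.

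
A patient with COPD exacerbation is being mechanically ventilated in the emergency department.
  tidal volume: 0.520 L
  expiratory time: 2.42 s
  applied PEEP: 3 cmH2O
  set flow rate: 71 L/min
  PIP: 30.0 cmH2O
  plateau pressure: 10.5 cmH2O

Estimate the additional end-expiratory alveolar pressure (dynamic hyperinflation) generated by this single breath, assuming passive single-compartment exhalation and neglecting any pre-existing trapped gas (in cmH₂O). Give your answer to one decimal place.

Flow: 71 L/min ÷ 60 = 1.1833 L/s.
R = (PIP − Pplat)/V̇ = (30.0 − 10.5) / 1.1833 = 19.5/1.1833 = 16.479 cmH2O·s/L.
C = Vt/(Pplat − PEEP) = 520.0 / (10.5 − 3) = 520.0/7.5 = 69.333 mL/cmH2O.
τ = R × C = 16.479 × 0.06933 L/cmH2O = 1.142 s.
Fraction remaining = e^(−Te/τ) = e^(−2.42/1.142) = 0.1201; trapped volume = 520.0 × 0.1201 = 62.452 mL.
Additional alveolar pressure from trapping ≈ V_trapped / C = 62.452 / 69.333 = 0.9008 cmH2O.

0.9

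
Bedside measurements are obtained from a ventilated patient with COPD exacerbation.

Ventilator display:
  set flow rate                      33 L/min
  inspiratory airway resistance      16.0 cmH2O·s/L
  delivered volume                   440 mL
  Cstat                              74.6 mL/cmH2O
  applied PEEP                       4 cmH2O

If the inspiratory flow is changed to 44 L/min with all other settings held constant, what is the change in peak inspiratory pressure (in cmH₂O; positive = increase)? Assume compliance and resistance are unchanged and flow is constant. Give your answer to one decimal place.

Flow: 33 L/min ÷ 60 = 0.55 L/s.
New flow: 44 L/min ÷ 60 = 0.7333 L/s.
PIP = Vt/C + R·V̇ + PEEP (constant-flow equation of motion).
Only the resistive term changes: ΔPIP = R × ΔV̇ = 16.0 × (0.7333 − 0.55) = 16.0 × 0.1833 = 2.933 cmH2O.

2.9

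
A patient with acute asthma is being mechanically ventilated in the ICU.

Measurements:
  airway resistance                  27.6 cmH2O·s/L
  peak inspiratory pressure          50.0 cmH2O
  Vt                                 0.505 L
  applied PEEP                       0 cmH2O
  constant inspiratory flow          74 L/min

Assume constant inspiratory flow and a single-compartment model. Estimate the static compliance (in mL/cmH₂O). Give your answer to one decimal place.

31.6

Flow: 74 L/min ÷ 60 = 1.2333 L/s.
Equation of motion (constant flow): PIP = Vt/C + R·V̇ + PEEP.
Vt/C = PIP − R·V̇ − PEEP = 50.0 − 27.6×1.2333 − 0 = 50.0 − 34.039 − 0 = 15.961 cmH2O.
C = Vt / 15.961 = 505 / 15.961 = 31.64 mL/cmH2O.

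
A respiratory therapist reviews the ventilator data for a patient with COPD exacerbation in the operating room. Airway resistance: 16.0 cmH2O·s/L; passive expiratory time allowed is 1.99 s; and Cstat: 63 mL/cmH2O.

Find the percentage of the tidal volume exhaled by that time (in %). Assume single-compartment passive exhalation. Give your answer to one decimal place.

86.1

τ = R × C = 16.0 × 63 mL/cmH2O = 16.0 × 0.063 L/cmH2O = 1.008 s.
Passive exhalation: V(t)/V₀ = e^(−t/τ) = e^(−1.99/1.008) = 0.1389.
Fraction exhaled = 1 − 0.1389 = 0.8611 → 86.11%.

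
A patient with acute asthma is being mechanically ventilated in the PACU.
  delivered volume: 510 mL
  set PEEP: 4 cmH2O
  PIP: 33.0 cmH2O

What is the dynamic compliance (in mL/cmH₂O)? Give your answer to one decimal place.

17.6

Dynamic compliance = Vt / (PIP − PEEP) = 510 / (33.0 − 4) = 510 / 29.0 = 17.586 mL/cmH2O.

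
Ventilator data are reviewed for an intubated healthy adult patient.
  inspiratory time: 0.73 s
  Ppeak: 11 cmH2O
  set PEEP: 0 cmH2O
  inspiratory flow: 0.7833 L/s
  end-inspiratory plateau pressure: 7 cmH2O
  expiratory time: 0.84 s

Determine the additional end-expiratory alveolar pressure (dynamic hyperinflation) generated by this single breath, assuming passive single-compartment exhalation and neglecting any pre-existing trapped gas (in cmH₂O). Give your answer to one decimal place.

Vt = flow × Ti = 0.7833 L/s × 0.73 s × 1000 mL/L = 571.81 mL.
R = (PIP − Pplat)/V̇ = (11 − 7) / 0.7833 = 4.0/0.7833 = 5.107 cmH2O·s/L.
C = Vt/(Pplat − PEEP) = 571.81 / (7 − 0) = 571.81/7.0 = 81.687 mL/cmH2O.
τ = R × C = 5.107 × 0.08169 L/cmH2O = 0.4172 s.
Fraction remaining = e^(−Te/τ) = e^(−0.84/0.4172) = 0.1335; trapped volume = 571.81 × 0.1335 = 76.337 mL.
Additional alveolar pressure from trapping ≈ V_trapped / C = 76.337 / 81.687 = 0.9345 cmH2O.

0.9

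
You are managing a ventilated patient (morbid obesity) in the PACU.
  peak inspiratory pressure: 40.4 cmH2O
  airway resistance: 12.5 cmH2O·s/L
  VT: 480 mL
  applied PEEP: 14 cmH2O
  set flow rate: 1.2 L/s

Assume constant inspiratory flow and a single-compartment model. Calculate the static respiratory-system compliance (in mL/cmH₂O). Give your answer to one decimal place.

Equation of motion (constant flow): PIP = Vt/C + R·V̇ + PEEP.
Vt/C = PIP − R·V̇ − PEEP = 40.4 − 12.5×1.2 − 14 = 40.4 − 15.0 − 14 = 11.4 cmH2O.
C = Vt / 11.4 = 480 / 11.4 = 42.105 mL/cmH2O.

42.1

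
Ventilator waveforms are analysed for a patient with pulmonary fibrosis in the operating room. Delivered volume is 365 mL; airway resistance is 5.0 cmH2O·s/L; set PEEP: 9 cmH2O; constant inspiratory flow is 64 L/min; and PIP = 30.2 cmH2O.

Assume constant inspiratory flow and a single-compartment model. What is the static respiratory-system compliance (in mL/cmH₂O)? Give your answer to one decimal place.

23.0

Flow: 64 L/min ÷ 60 = 1.0667 L/s.
Equation of motion (constant flow): PIP = Vt/C + R·V̇ + PEEP.
Vt/C = PIP − R·V̇ − PEEP = 30.2 − 5.0×1.0667 − 9 = 30.2 − 5.334 − 9 = 15.866 cmH2O.
C = Vt / 15.866 = 365 / 15.866 = 23.005 mL/cmH2O.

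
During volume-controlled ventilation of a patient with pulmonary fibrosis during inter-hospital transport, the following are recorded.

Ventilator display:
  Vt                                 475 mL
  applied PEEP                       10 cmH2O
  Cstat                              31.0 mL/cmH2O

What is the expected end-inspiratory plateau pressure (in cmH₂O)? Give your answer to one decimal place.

25.3

Pplat = PEEP + Vt / Cstat = 10 + 475 / 31.0 = 10 + 15.323 = 25.323 cmH2O.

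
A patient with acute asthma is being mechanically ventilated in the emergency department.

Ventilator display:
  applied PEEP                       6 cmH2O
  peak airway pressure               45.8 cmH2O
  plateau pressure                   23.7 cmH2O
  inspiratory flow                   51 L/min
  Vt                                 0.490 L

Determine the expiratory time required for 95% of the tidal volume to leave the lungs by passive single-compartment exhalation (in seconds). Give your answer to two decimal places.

Flow: 51 L/min ÷ 60 = 0.85 L/s.
R = (PIP − Pplat)/V̇ = (45.8 − 23.7) / 0.85 = 22.1/0.85 = 26.0 cmH2O·s/L.
C = Vt/(Pplat − PEEP) = 490.0 / (23.7 − 6) = 490.0/17.7 = 27.684 mL/cmH2O.
τ = R × C = 26.0 × 0.02768 L/cmH2O = 0.7197 s.
t = −τ·ln(1 − 0.95) = −0.7197·ln(0.05) = 2.156 s.

2.16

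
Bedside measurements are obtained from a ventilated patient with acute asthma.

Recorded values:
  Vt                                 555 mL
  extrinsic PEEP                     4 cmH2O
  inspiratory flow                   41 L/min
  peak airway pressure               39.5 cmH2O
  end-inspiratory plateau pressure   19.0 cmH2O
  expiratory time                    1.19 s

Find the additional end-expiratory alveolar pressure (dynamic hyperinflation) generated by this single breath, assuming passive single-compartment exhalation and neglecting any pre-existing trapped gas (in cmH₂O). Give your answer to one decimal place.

Flow: 41 L/min ÷ 60 = 0.6833 L/s.
R = (PIP − Pplat)/V̇ = (39.5 − 19.0) / 0.6833 = 20.5/0.6833 = 30.001 cmH2O·s/L.
C = Vt/(Pplat − PEEP) = 555.0 / (19.0 − 4) = 555.0/15.0 = 37.0 mL/cmH2O.
τ = R × C = 30.001 × 0.037 L/cmH2O = 1.11 s.
Fraction remaining = e^(−Te/τ) = e^(−1.19/1.11) = 0.3423; trapped volume = 555.0 × 0.3423 = 189.98 mL.
Additional alveolar pressure from trapping ≈ V_trapped / C = 189.98 / 37.0 = 5.135 cmH2O.

5.1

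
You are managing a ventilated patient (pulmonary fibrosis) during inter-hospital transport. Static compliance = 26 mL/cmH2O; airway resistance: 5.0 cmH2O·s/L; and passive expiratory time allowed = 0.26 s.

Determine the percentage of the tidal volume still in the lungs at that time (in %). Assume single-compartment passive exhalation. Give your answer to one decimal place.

13.5

τ = R × C = 5.0 × 26 mL/cmH2O = 5.0 × 0.026 L/cmH2O = 0.13 s.
Passive exhalation: V(t)/V₀ = e^(−t/τ) = e^(−0.26/0.13) = 0.1353.
Fraction remaining = 0.1353 → 13.53%.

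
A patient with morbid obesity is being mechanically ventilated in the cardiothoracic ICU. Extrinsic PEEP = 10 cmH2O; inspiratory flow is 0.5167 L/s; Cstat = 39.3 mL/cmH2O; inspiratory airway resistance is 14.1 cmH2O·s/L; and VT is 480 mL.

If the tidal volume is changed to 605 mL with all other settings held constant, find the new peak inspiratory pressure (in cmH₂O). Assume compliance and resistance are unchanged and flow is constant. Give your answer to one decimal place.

32.7

PIP = Vt/C + R·V̇ + PEEP (constant-flow equation of motion).
Only the elastic term changes: ΔPIP = ΔVt / C = (605 − 480) / 39.3 = 3.181 cmH2O.
Original PIP = 480/39.3 + 14.1×0.5167 + 10 = 29.499 cmH2O; new PIP = 29.499 + (3.181) = 32.68 cmH2O.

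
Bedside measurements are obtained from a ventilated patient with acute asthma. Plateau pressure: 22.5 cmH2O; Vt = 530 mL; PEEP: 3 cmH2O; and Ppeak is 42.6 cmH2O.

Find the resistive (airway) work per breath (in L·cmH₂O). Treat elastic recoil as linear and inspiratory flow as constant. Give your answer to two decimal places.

With constant inspiratory flow the resistive pressure is constant at PIP − Pplat = 42.6 − 22.5 = 20.1 cmH2O, so resistive work = 20.1 × 0.530 = 10.653 L·cmH2O.

10.65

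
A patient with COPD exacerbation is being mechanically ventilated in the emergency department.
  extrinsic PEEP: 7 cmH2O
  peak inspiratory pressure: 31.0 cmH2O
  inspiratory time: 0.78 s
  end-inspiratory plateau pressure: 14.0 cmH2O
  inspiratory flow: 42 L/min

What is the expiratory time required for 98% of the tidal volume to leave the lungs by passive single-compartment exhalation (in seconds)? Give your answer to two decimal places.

Flow: 42 L/min ÷ 60 = 0.7 L/s.
Vt = flow × Ti = 0.7 L/s × 0.78 s × 1000 mL/L = 546.0 mL.
R = (PIP − Pplat)/V̇ = (31.0 − 14.0) / 0.7 = 17.0/0.7 = 24.286 cmH2O·s/L.
C = Vt/(Pplat − PEEP) = 546.0 / (14.0 − 7) = 546.0/7.0 = 78.0 mL/cmH2O.
τ = R × C = 24.286 × 0.078 L/cmH2O = 1.894 s.
t = −τ·ln(1 − 0.98) = −1.894·ln(0.02) = 7.409 s.

7.41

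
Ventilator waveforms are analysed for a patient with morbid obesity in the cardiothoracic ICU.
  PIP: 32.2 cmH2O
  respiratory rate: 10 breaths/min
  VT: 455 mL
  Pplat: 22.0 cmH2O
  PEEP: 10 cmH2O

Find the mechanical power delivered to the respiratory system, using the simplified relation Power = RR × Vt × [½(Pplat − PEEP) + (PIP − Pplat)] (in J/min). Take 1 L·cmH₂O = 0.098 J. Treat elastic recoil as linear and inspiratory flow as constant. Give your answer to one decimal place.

Per-breath work = Vt × [½(Pplat−PEEP) + (PIP−Pplat)] = 0.455 × [0.5×12.0 + 10.2] = 0.455 × 16.2 = 7.371 L·cmH2O.
Power = 10 × 7.371 = 73.71 L·cmH2O/min.
× 0.098 J/(L·cmH2O) → 7.224 J/min.

7.2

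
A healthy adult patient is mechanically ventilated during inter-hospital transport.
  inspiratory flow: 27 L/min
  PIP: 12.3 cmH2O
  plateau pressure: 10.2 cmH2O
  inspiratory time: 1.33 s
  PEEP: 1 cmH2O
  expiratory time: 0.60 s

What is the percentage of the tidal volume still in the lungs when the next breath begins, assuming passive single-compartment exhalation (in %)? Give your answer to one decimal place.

Flow: 27 L/min ÷ 60 = 0.45 L/s.
Vt = flow × Ti = 0.45 L/s × 1.33 s × 1000 mL/L = 598.5 mL.
R = (PIP − Pplat)/V̇ = (12.3 − 10.2) / 0.45 = 2.1/0.45 = 4.667 cmH2O·s/L.
C = Vt/(Pplat − PEEP) = 598.5 / (10.2 − 1) = 598.5/9.2 = 65.054 mL/cmH2O.
τ = R × C = 4.667 × 0.06505 L/cmH2O = 0.3036 s.
Fraction remaining at end-expiration = e^(−Te/τ) = e^(−0.60/0.3036) = 0.1386 → 13.86%.

13.9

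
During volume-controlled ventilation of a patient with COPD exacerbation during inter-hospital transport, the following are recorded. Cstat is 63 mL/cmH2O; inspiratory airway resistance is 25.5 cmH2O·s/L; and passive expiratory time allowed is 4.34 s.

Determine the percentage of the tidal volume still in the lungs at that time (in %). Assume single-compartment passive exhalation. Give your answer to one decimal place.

6.7

τ = R × C = 25.5 × 63 mL/cmH2O = 25.5 × 0.063 L/cmH2O = 1.607 s.
Passive exhalation: V(t)/V₀ = e^(−t/τ) = e^(−4.34/1.607) = 0.06716.
Fraction remaining = 0.06716 → 6.716%.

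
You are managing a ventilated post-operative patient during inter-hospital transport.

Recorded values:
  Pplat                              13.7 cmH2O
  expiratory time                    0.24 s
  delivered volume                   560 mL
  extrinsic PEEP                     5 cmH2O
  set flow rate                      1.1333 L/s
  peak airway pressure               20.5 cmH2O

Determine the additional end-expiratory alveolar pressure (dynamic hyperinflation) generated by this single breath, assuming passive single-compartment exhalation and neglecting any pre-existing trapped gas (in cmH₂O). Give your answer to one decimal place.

4.7

R = (PIP − Pplat)/V̇ = (20.5 − 13.7) / 1.1333 = 6.8/1.1333 = 6.0 cmH2O·s/L.
C = Vt/(Pplat − PEEP) = 560.0 / (13.7 − 5) = 560.0/8.7 = 64.368 mL/cmH2O.
τ = R × C = 6.0 × 0.06437 L/cmH2O = 0.3862 s.
Fraction remaining = e^(−Te/τ) = e^(−0.24/0.3862) = 0.5372; trapped volume = 560.0 × 0.5372 = 300.83 mL.
Additional alveolar pressure from trapping ≈ V_trapped / C = 300.83 / 64.368 = 4.674 cmH2O.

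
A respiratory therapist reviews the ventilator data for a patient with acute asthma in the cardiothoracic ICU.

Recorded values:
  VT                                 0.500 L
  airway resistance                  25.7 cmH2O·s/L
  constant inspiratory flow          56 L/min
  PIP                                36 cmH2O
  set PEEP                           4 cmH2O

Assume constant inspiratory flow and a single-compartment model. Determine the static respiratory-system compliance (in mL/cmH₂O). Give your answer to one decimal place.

62.4

Flow: 56 L/min ÷ 60 = 0.9333 L/s.
Equation of motion (constant flow): PIP = Vt/C + R·V̇ + PEEP.
Vt/C = PIP − R·V̇ − PEEP = 36 − 25.7×0.9333 − 4 = 36 − 23.986 − 4 = 8.014 cmH2O.
C = Vt / 8.014 = 500 / 8.014 = 62.391 mL/cmH2O.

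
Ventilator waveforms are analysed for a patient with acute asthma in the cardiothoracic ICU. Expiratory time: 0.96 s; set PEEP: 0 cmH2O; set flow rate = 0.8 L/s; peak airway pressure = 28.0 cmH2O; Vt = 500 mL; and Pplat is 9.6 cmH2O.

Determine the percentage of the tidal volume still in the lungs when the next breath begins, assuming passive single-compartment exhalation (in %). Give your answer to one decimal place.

44.9

R = (PIP − Pplat)/V̇ = (28.0 − 9.6) / 0.8 = 18.4/0.8 = 23.0 cmH2O·s/L.
C = Vt/(Pplat − PEEP) = 500.0 / (9.6 − 0) = 500.0/9.6 = 52.083 mL/cmH2O.
τ = R × C = 23.0 × 0.05208 L/cmH2O = 1.198 s.
Fraction remaining at end-expiration = e^(−Te/τ) = e^(−0.96/1.198) = 0.4487 → 44.87%.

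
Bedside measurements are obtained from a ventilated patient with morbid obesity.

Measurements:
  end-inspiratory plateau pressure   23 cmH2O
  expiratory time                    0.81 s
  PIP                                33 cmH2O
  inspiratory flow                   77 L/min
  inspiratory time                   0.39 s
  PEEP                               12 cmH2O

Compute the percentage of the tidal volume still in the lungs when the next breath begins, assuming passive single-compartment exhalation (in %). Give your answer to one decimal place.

Flow: 77 L/min ÷ 60 = 1.2833 L/s.
Vt = flow × Ti = 1.2833 L/s × 0.39 s × 1000 mL/L = 500.49 mL.
R = (PIP − Pplat)/V̇ = (33 − 23) / 1.2833 = 10.0/1.2833 = 7.792 cmH2O·s/L.
C = Vt/(Pplat − PEEP) = 500.49 / (23 − 12) = 500.49/11.0 = 45.499 mL/cmH2O.
τ = R × C = 7.792 × 0.0455 L/cmH2O = 0.3545 s.
Fraction remaining at end-expiration = e^(−Te/τ) = e^(−0.81/0.3545) = 0.1018 → 10.18%.

10.2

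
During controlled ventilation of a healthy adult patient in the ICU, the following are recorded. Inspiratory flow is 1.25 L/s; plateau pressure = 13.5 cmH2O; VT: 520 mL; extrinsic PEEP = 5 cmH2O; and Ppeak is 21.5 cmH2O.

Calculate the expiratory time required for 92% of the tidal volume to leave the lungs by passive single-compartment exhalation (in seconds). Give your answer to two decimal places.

0.99

R = (PIP − Pplat)/V̇ = (21.5 − 13.5) / 1.25 = 8.0/1.25 = 6.4 cmH2O·s/L.
C = Vt/(Pplat − PEEP) = 520.0 / (13.5 − 5) = 520.0/8.5 = 61.176 mL/cmH2O.
τ = R × C = 6.4 × 0.06118 L/cmH2O = 0.3916 s.
t = −τ·ln(1 − 0.92) = −0.3916·ln(0.08) = 0.9891 s.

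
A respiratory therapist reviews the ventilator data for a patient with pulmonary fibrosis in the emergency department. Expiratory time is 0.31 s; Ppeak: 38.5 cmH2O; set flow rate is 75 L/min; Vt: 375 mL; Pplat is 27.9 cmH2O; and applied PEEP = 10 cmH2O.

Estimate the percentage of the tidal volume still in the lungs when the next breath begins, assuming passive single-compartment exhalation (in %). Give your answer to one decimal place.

Flow: 75 L/min ÷ 60 = 1.25 L/s.
R = (PIP − Pplat)/V̇ = (38.5 − 27.9) / 1.25 = 10.6/1.25 = 8.48 cmH2O·s/L.
C = Vt/(Pplat − PEEP) = 375.0 / (27.9 − 10) = 375.0/17.9 = 20.95 mL/cmH2O.
τ = R × C = 8.48 × 0.02095 L/cmH2O = 0.1777 s.
Fraction remaining at end-expiration = e^(−Te/τ) = e^(−0.31/0.1777) = 0.1747 → 17.47%.

17.5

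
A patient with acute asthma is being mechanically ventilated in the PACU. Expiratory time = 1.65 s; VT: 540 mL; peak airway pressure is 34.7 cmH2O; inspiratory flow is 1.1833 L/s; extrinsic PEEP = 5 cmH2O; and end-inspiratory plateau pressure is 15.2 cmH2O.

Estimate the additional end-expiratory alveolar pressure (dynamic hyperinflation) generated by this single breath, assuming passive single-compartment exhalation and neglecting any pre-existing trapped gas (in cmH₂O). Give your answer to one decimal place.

1.5

R = (PIP − Pplat)/V̇ = (34.7 − 15.2) / 1.1833 = 19.5/1.1833 = 16.479 cmH2O·s/L.
C = Vt/(Pplat − PEEP) = 540.0 / (15.2 − 5) = 540.0/10.2 = 52.941 mL/cmH2O.
τ = R × C = 16.479 × 0.05294 L/cmH2O = 0.8724 s.
Fraction remaining = e^(−Te/τ) = e^(−1.65/0.8724) = 0.1509; trapped volume = 540.0 × 0.1509 = 81.486 mL.
Additional alveolar pressure from trapping ≈ V_trapped / C = 81.486 / 52.941 = 1.539 cmH2O.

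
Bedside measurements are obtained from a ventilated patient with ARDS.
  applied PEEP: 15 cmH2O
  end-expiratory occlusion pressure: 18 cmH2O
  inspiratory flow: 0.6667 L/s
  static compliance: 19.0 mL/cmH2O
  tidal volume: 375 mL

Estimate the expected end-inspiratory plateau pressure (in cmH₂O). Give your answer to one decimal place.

37.7

End-expiratory occlusion gives total PEEP = 18 cmH2O (intrinsic PEEP = 18 − 15 = 3). Use total PEEP for the elastic gradient.
Pplat = PEEPtotal + Vt / Cstat = 18 + 375 / 19.0 = 18 + 19.737 = 37.737 cmH2O.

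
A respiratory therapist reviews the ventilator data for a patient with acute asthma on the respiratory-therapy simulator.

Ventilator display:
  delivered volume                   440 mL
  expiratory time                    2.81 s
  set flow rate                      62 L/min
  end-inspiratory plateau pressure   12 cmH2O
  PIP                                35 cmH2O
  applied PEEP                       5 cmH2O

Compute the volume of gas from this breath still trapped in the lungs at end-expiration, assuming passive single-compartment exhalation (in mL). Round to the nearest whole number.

59

Flow: 62 L/min ÷ 60 = 1.0333 L/s.
R = (PIP − Pplat)/V̇ = (35 − 12) / 1.0333 = 23.0/1.0333 = 22.259 cmH2O·s/L.
C = Vt/(Pplat − PEEP) = 440.0 / (12 − 5) = 440.0/7.0 = 62.857 mL/cmH2O.
τ = R × C = 22.259 × 0.06286 L/cmH2O = 1.399 s.
Fraction remaining = e^(−Te/τ) = e^(−2.81/1.399) = 0.1342.
Trapped volume = 440.0 × 0.1342 = 59.048 mL.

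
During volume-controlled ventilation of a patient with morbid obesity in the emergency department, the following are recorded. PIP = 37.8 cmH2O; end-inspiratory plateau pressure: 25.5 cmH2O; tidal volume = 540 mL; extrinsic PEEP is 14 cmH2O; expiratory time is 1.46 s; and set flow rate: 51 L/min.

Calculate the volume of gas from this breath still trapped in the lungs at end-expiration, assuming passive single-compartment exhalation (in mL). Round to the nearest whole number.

Flow: 51 L/min ÷ 60 = 0.85 L/s.
R = (PIP − Pplat)/V̇ = (37.8 − 25.5) / 0.85 = 12.3/0.85 = 14.471 cmH2O·s/L.
C = Vt/(Pplat − PEEP) = 540.0 / (25.5 − 14) = 540.0/11.5 = 46.957 mL/cmH2O.
τ = R × C = 14.471 × 0.04696 L/cmH2O = 0.6796 s.
Fraction remaining = e^(−Te/τ) = e^(−1.46/0.6796) = 0.1167.
Trapped volume = 540.0 × 0.1167 = 63.018 mL.

63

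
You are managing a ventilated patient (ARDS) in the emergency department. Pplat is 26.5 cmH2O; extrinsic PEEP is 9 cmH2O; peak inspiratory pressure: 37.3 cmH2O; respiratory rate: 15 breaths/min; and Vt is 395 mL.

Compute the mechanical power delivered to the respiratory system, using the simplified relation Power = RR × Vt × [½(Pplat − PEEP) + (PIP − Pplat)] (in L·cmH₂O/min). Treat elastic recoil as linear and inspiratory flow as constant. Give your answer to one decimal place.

Per-breath work = Vt × [½(Pplat−PEEP) + (PIP−Pplat)] = 0.395 × [0.5×17.5 + 10.8] = 0.395 × 19.55 = 7.722 L·cmH2O.
Power = 15 × 7.722 = 115.83 L·cmH2O/min.

115.8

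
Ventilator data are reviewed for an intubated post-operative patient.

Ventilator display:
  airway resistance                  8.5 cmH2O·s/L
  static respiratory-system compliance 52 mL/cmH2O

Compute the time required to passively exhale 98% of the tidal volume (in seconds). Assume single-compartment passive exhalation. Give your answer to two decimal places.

1.73

τ = R × C = 8.5 × 52 mL/cmH2O = 8.5 × 0.052 L/cmH2O = 0.442 s.
Exhaled fraction f = 1 − e^(−t/τ) → t = −τ·ln(1 − f) = −0.442·ln(0.02) = 1.729 s.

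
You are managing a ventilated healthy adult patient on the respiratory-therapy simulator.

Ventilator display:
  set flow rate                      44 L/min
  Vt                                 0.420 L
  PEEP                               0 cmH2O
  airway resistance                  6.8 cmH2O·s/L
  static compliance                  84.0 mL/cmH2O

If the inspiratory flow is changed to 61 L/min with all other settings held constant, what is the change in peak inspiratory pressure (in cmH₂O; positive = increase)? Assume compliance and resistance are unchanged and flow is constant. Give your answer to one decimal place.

Flow: 44 L/min ÷ 60 = 0.7333 L/s.
New flow: 61 L/min ÷ 60 = 1.0167 L/s.
PIP = Vt/C + R·V̇ + PEEP (constant-flow equation of motion).
Only the resistive term changes: ΔPIP = R × ΔV̇ = 6.8 × (1.0167 − 0.7333) = 6.8 × 0.2834 = 1.927 cmH2O.

1.9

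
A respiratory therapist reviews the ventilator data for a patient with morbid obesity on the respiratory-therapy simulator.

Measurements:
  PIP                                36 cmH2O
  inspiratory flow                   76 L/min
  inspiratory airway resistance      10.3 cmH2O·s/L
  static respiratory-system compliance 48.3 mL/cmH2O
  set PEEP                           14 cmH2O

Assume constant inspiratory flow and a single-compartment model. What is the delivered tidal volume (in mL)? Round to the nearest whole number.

432

Flow: 76 L/min ÷ 60 = 1.2667 L/s.
Equation of motion (constant flow): PIP = Vt/C + R·V̇ + PEEP.
Vt/C = PIP − R·V̇ − PEEP = 36 − 13.047 − 14 = 8.953 cmH2O.
Vt = C × 8.953 = 48.3 × 8.953 = 432.43 mL.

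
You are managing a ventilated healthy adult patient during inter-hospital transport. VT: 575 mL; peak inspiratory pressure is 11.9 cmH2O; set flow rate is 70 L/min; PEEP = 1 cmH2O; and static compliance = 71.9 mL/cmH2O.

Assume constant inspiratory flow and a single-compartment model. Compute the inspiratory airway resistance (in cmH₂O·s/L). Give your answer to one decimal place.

Flow: 70 L/min ÷ 60 = 1.1667 L/s.
Equation of motion (constant flow): PIP = Vt/C + R·V̇ + PEEP.
R·V̇ = PIP − Vt/C − PEEP = 11.9 − 575/71.9 − 1 = 11.9 − 7.997 − 1 = 2.903 cmH2O.
R = 2.903 / 1.1667 = 2.488 cmH2O·s/L.

2.5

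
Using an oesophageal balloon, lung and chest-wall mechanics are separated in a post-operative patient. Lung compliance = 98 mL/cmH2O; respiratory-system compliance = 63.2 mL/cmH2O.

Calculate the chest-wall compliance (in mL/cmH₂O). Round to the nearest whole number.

178

1/Ccw = 1/Crs − 1/CL.
1/Ccw = 1/63.2 − 1/98 = 0.005619.
Ccw = 177.97 mL/cmH2O.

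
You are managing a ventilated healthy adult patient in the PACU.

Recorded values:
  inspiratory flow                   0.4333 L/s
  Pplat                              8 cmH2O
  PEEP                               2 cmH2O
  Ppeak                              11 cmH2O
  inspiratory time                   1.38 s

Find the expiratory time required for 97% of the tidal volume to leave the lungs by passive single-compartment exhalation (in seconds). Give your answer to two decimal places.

Vt = flow × Ti = 0.4333 L/s × 1.38 s × 1000 mL/L = 597.95 mL.
R = (PIP − Pplat)/V̇ = (11 − 8) / 0.4333 = 3.0/0.4333 = 6.924 cmH2O·s/L.
C = Vt/(Pplat − PEEP) = 597.95 / (8 − 2) = 597.95/6.0 = 99.658 mL/cmH2O.
τ = R × C = 6.924 × 0.09966 L/cmH2O = 0.69 s.
t = −τ·ln(1 − 0.97) = −0.69·ln(0.03) = 2.42 s.

2.42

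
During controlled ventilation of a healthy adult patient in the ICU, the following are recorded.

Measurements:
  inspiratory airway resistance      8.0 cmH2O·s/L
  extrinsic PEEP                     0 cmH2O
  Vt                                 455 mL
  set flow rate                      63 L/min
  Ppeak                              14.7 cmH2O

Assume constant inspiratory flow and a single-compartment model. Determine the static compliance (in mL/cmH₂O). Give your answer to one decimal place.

Flow: 63 L/min ÷ 60 = 1.05 L/s.
Equation of motion (constant flow): PIP = Vt/C + R·V̇ + PEEP.
Vt/C = PIP − R·V̇ − PEEP = 14.7 − 8.0×1.05 − 0 = 14.7 − 8.4 − 0 = 6.3 cmH2O.
C = Vt / 6.3 = 455 / 6.3 = 72.222 mL/cmH2O.

72.2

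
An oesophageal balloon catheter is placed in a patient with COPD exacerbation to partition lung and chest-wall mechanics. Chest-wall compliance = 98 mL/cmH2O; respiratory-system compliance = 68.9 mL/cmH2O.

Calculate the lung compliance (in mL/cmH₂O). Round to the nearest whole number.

232

1/CL = 1/Crs − 1/Ccw.
1/CL = 1/68.9 − 1/98 = 0.00431.
CL = 232.02 mL/cmH2O.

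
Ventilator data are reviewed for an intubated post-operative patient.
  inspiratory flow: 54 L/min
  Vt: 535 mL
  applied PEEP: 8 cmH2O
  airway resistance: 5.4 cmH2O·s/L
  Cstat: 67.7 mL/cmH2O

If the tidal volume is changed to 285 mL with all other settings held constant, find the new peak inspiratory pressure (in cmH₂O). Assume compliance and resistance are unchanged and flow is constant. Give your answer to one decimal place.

17.1

Flow: 54 L/min ÷ 60 = 0.9 L/s.
PIP = Vt/C + R·V̇ + PEEP (constant-flow equation of motion).
Only the elastic term changes: ΔPIP = ΔVt / C = (285 − 535) / 67.7 = -3.693 cmH2O.
Original PIP = 535/67.7 + 5.4×0.9 + 8 = 20.763 cmH2O; new PIP = 20.763 + (-3.693) = 17.07 cmH2O.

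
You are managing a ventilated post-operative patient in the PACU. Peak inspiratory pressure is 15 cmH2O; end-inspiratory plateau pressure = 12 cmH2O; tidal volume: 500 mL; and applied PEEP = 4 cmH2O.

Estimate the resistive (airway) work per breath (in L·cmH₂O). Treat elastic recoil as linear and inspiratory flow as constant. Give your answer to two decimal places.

1.50

With constant inspiratory flow the resistive pressure is constant at PIP − Pplat = 15 − 12 = 3.0 cmH2O, so resistive work = 3.0 × 0.500 = 1.5 L·cmH2O.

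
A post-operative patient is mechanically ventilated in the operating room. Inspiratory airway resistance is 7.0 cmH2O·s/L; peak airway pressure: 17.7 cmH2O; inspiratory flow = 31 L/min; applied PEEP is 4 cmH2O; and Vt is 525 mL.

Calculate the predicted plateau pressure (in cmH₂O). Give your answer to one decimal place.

14.1

Flow: 31 L/min ÷ 60 = 0.5167 L/s.
Pplat = PIP − Raw × flow = 17.7 − 7.0 × 0.5167 = 17.7 − 3.617 = 14.083 cmH2O.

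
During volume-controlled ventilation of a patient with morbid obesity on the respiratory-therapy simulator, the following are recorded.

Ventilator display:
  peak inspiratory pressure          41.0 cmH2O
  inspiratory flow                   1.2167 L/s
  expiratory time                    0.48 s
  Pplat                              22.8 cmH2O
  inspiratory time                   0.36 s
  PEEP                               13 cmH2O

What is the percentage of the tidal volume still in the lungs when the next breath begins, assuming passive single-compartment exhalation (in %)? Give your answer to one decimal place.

48.8

Vt = flow × Ti = 1.2167 L/s × 0.36 s × 1000 mL/L = 438.01 mL.
R = (PIP − Pplat)/V̇ = (41.0 − 22.8) / 1.2167 = 18.2/1.2167 = 14.958 cmH2O·s/L.
C = Vt/(Pplat − PEEP) = 438.01 / (22.8 − 13) = 438.01/9.8 = 44.695 mL/cmH2O.
τ = R × C = 14.958 × 0.0447 L/cmH2O = 0.6686 s.
Fraction remaining at end-expiration = e^(−Te/τ) = e^(−0.48/0.6686) = 0.4878 → 48.78%.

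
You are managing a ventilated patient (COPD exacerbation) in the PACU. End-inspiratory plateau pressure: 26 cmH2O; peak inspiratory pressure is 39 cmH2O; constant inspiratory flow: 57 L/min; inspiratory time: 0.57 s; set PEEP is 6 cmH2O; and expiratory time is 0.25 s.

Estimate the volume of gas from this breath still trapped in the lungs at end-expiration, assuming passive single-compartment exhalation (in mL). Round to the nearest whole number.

276

Flow: 57 L/min ÷ 60 = 0.95 L/s.
Vt = flow × Ti = 0.95 L/s × 0.57 s × 1000 mL/L = 541.5 mL.
R = (PIP − Pplat)/V̇ = (39 − 26) / 0.95 = 13.0/0.95 = 13.684 cmH2O·s/L.
C = Vt/(Pplat − PEEP) = 541.5 / (26 − 6) = 541.5/20.0 = 27.075 mL/cmH2O.
τ = R × C = 13.684 × 0.02708 L/cmH2O = 0.3706 s.
Fraction remaining = e^(−Te/τ) = e^(−0.25/0.3706) = 0.5094.
Trapped volume = 541.5 × 0.5094 = 275.84 mL.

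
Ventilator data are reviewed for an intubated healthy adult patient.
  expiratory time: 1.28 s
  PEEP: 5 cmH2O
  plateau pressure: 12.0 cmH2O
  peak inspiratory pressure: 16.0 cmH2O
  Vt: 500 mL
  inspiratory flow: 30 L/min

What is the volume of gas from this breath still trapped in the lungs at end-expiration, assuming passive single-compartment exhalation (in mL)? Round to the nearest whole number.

53

Flow: 30 L/min ÷ 60 = 0.5 L/s.
R = (PIP − Pplat)/V̇ = (16.0 − 12.0) / 0.5 = 4.0/0.5 = 8.0 cmH2O·s/L.
C = Vt/(Pplat − PEEP) = 500.0 / (12.0 − 5) = 500.0/7.0 = 71.429 mL/cmH2O.
τ = R × C = 8.0 × 0.07143 L/cmH2O = 0.5714 s.
Fraction remaining = e^(−Te/τ) = e^(−1.28/0.5714) = 0.1064.
Trapped volume = 500.0 × 0.1064 = 53.2 mL.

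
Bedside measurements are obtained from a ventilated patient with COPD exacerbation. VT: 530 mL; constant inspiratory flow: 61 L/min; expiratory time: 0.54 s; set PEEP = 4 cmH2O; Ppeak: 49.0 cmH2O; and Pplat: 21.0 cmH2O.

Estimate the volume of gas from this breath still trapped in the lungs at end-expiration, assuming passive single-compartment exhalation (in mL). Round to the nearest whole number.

283

Flow: 61 L/min ÷ 60 = 1.0167 L/s.
R = (PIP − Pplat)/V̇ = (49.0 − 21.0) / 1.0167 = 28.0/1.0167 = 27.54 cmH2O·s/L.
C = Vt/(Pplat − PEEP) = 530.0 / (21.0 − 4) = 530.0/17.0 = 31.176 mL/cmH2O.
τ = R × C = 27.54 × 0.03118 L/cmH2O = 0.8587 s.
Fraction remaining = e^(−Te/τ) = e^(−0.54/0.8587) = 0.5332.
Trapped volume = 530.0 × 0.5332 = 282.6 mL.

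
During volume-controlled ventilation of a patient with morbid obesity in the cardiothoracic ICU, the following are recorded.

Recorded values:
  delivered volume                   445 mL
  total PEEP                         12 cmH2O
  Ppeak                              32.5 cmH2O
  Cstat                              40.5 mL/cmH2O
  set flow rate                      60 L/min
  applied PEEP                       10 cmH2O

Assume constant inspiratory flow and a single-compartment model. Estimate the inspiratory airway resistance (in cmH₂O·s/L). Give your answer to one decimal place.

9.5

Flow: 60 L/min ÷ 60 = 1 L/s.
Total PEEP = 12 cmH2O (set 10 + intrinsic 2); this is the baseline alveolar pressure.
Equation of motion (constant flow): PIP = Vt/C + R·V̇ + PEEP.
R·V̇ = PIP − Vt/C − PEEP = 32.5 − 445/40.5 − 12 = 32.5 − 10.988 − 12 = 9.512 cmH2O.
R = 9.512 / 1 = 9.512 cmH2O·s/L.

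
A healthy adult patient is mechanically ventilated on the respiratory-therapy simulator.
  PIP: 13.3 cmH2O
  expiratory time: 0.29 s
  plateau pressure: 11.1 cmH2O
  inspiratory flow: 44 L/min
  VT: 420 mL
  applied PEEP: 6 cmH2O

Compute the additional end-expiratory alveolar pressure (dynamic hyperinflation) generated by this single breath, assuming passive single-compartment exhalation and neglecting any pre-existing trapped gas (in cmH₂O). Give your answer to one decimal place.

1.6

Flow: 44 L/min ÷ 60 = 0.7333 L/s.
R = (PIP − Pplat)/V̇ = (13.3 − 11.1) / 0.7333 = 2.2/0.7333 = 3.0 cmH2O·s/L.
C = Vt/(Pplat − PEEP) = 420.0 / (11.1 − 6) = 420.0/5.1 = 82.353 mL/cmH2O.
τ = R × C = 3.0 × 0.08235 L/cmH2O = 0.2471 s.
Fraction remaining = e^(−Te/τ) = e^(−0.29/0.2471) = 0.3092; trapped volume = 420.0 × 0.3092 = 129.86 mL.
Additional alveolar pressure from trapping ≈ V_trapped / C = 129.86 / 82.353 = 1.577 cmH2O.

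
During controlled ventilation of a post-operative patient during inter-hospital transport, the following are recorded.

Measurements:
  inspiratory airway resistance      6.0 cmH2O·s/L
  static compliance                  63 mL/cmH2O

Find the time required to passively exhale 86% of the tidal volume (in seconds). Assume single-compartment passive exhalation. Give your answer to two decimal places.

τ = R × C = 6.0 × 63 mL/cmH2O = 6.0 × 0.063 L/cmH2O = 0.378 s.
Exhaled fraction f = 1 − e^(−t/τ) → t = −τ·ln(1 − f) = −0.378·ln(0.14) = 0.7432 s.

0.74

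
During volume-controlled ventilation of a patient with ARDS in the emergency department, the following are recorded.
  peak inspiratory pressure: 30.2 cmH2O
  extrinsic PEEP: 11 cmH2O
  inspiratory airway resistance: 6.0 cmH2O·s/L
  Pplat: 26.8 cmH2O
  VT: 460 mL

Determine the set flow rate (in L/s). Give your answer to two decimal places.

flow = (PIP − Pplat) / Raw = 3.4 / 6.0 = 0.5667 L/s.

0.57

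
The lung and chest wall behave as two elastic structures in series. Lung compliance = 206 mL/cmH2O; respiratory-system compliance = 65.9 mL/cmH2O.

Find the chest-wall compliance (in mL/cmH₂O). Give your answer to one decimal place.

1/Ccw = 1/Crs − 1/CL.
1/Ccw = 1/65.9 − 1/206 = 0.01032.
Ccw = 96.899 mL/cmH2O.

96.9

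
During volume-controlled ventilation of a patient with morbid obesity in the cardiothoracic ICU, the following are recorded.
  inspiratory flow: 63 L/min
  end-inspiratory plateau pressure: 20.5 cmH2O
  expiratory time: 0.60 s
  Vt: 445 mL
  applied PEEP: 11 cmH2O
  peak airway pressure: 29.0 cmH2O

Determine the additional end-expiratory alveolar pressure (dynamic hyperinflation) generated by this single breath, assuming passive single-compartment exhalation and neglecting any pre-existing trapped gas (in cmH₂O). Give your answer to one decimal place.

Flow: 63 L/min ÷ 60 = 1.05 L/s.
R = (PIP − Pplat)/V̇ = (29.0 − 20.5) / 1.05 = 8.5/1.05 = 8.095 cmH2O·s/L.
C = Vt/(Pplat − PEEP) = 445.0 / (20.5 − 11) = 445.0/9.5 = 46.842 mL/cmH2O.
τ = R × C = 8.095 × 0.04684 L/cmH2O = 0.3792 s.
Fraction remaining = e^(−Te/τ) = e^(−0.60/0.3792) = 0.2055; trapped volume = 445.0 × 0.2055 = 91.448 mL.
Additional alveolar pressure from trapping ≈ V_trapped / C = 91.448 / 46.842 = 1.952 cmH2O.

2.0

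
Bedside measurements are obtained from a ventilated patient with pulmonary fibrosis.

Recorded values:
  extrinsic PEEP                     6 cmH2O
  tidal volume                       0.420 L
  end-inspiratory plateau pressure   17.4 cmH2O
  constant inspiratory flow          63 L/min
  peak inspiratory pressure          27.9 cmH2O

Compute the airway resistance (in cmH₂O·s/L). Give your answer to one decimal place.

Flow: 63 L/min ÷ 60 = 1.05 L/s.
Raw = (PIP − Pplat) / flow = (27.9 − 17.4) / 1.05 = 10.5 / 1.05 = 10.0 cmH2O·s/L.

10.0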